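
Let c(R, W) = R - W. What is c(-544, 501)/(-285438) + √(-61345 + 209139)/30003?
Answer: 1045/285438 + √147794/30003 ≈ 0.016474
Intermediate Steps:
c(-544, 501)/(-285438) + √(-61345 + 209139)/30003 = (-544 - 1*501)/(-285438) + √(-61345 + 209139)/30003 = (-544 - 501)*(-1/285438) + √147794*(1/30003) = -1045*(-1/285438) + √147794/30003 = 1045/285438 + √147794/30003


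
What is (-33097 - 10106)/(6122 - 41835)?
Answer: 43203/35713 ≈ 1.2097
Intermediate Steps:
(-33097 - 10106)/(6122 - 41835) = -43203/(-35713) = -43203*(-1/35713) = 43203/35713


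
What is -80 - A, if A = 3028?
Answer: -3108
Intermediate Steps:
-80 - A = -80 - 1*3028 = -80 - 3028 = -3108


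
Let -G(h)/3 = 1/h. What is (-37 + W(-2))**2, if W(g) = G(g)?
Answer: 5041/4 ≈ 1260.3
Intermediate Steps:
G(h) = -3/h
W(g) = -3/g
(-37 + W(-2))**2 = (-37 - 3/(-2))**2 = (-37 - 3*(-1/2))**2 = (-37 + 3/2)**2 = (-71/2)**2 = 5041/4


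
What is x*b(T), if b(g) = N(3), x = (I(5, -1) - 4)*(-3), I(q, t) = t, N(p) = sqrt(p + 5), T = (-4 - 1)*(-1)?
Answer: 30*sqrt(2) ≈ 42.426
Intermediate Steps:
T = 5 (T = -5*(-1) = 5)
N(p) = sqrt(5 + p)
x = 15 (x = (-1 - 4)*(-3) = -5*(-3) = 15)
b(g) = 2*sqrt(2) (b(g) = sqrt(5 + 3) = sqrt(8) = 2*sqrt(2))
x*b(T) = 15*(2*sqrt(2)) = 30*sqrt(2)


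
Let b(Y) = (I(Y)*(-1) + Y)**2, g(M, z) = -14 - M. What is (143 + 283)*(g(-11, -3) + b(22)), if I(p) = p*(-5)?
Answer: 7421346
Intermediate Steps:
I(p) = -5*p
b(Y) = 36*Y**2 (b(Y) = (-5*Y*(-1) + Y)**2 = (5*Y + Y)**2 = (6*Y)**2 = 36*Y**2)
(143 + 283)*(g(-11, -3) + b(22)) = (143 + 283)*((-14 - 1*(-11)) + 36*22**2) = 426*((-14 + 11) + 36*484) = 426*(-3 + 17424) = 426*17421 = 7421346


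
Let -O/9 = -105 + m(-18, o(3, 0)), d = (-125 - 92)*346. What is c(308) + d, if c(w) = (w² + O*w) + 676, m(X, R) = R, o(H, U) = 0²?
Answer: 311518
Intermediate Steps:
o(H, U) = 0
d = -75082 (d = -217*346 = -75082)
O = 945 (O = -9*(-105 + 0) = -9*(-105) = 945)
c(w) = 676 + w² + 945*w (c(w) = (w² + 945*w) + 676 = 676 + w² + 945*w)
c(308) + d = (676 + 308² + 945*308) - 75082 = (676 + 94864 + 291060) - 75082 = 386600 - 75082 = 311518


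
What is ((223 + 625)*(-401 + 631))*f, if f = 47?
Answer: 9166880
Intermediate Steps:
((223 + 625)*(-401 + 631))*f = ((223 + 625)*(-401 + 631))*47 = (848*230)*47 = 195040*47 = 9166880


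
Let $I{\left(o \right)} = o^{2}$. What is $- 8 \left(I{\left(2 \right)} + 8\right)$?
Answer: $-96$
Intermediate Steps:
$- 8 \left(I{\left(2 \right)} + 8\right) = - 8 \left(2^{2} + 8\right) = - 8 \left(4 + 8\right) = \left(-8\right) 12 = -96$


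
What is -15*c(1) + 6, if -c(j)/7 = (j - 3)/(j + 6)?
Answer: -24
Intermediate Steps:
c(j) = -7*(-3 + j)/(6 + j) (c(j) = -7*(j - 3)/(j + 6) = -7*(-3 + j)/(6 + j))
-15*c(1) + 6 = -105*(3 - 1*1)/(6 + 1) + 6 = -105*(3 - 1)/7 + 6 = -105*2/7 + 6 = -15*2 + 6 = -30 + 6 = -24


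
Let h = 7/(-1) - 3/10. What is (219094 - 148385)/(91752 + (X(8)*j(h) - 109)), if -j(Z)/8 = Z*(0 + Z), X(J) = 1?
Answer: 1767725/2280417 ≈ 0.77518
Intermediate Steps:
h = -73/10 (h = 7*(-1) - 3*⅒ = -7 - 3/10 = -73/10 ≈ -7.3000)
j(Z) = -8*Z² (j(Z) = -8*Z*(0 + Z) = -8*Z*Z = -8*Z²)
(219094 - 148385)/(91752 + (X(8)*j(h) - 109)) = (219094 - 148385)/(91752 + (1*(-8*(-73/10)²) - 109)) = 70709/(91752 + (1*(-8*5329/100) - 109)) = 70709/(91752 + (1*(-10658/25) - 109)) = 70709/(91752 + (-10658/25 - 109)) = 70709/(91752 - 13383/25) = 70709/(2280417/25) = 70709*(25/2280417) = 1767725/2280417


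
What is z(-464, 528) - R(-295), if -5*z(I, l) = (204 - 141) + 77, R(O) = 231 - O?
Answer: -554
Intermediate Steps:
z(I, l) = -28 (z(I, l) = -((204 - 141) + 77)/5 = -(63 + 77)/5 = -⅕*140 = -28)
z(-464, 528) - R(-295) = -28 - (231 - 1*(-295)) = -28 - (231 + 295) = -28 - 1*526 = -28 - 526 = -554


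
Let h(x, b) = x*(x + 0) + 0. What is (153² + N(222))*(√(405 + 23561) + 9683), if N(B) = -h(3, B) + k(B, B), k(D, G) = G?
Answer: 228731826 + 23622*√23966 ≈ 2.3239e+8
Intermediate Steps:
h(x, b) = x² (h(x, b) = x*x + 0 = x² + 0 = x²)
N(B) = -9 + B (N(B) = -1*3² + B = -1*9 + B = -9 + B)
(153² + N(222))*(√(405 + 23561) + 9683) = (153² + (-9 + 222))*(√(405 + 23561) + 9683) = (23409 + 213)*(√23966 + 9683) = 23622*(9683 + √23966) = 228731826 + 23622*√23966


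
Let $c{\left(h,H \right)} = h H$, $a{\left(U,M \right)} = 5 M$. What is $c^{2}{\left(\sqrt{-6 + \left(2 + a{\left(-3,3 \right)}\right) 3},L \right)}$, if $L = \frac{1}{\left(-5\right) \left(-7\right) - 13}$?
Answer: $\frac{45}{484} \approx 0.092975$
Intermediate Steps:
$L = \frac{1}{22}$ ($L = \frac{1}{35 - 13} = \frac{1}{22} \approx 0.045455$)
$c{\left(h,H \right)} = H h$
$c^{2}{\left(\sqrt{-6 + \left(2 + a{\left(-3,3 \right)}\right) 3},L \right)} = \left(\frac{\sqrt{-6 + \left(2 + 5 \cdot 3\right) 3}}{22}\right)^{2} = \left(\frac{\sqrt{-6 + \left(2 + 15\right) 3}}{22}\right)^{2} = \left(\frac{\sqrt{-6 + 17 \cdot 3}}{22}\right)^{2} = \left(\frac{\sqrt{-6 + 51}}{22}\right)^{2} = \left(\frac{\sqrt{45}}{22}\right)^{2} = \left(\frac{3 \sqrt{5}}{22}\right)^{2} = \frac{45}{484}$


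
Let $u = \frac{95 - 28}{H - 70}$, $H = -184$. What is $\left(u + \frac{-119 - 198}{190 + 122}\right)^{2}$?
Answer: $\frac{2571605521}{1570061376} \approx 1.6379$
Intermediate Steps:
$u = - \frac{67}{254}$ ($u = \frac{95 - 28}{-184 - 70} = \frac{67}{-254} = 67 \left(- \frac{1}{254}\right) = - \frac{67}{254} \approx -0.26378$)
$\left(u + \frac{-119 - 198}{190 + 122}\right)^{2} = \left(- \frac{67}{254} + \frac{-119 - 198}{190 + 122}\right)^{2} = \left(- \frac{67}{254} - \frac{317}{312}\right)^{2} = \left(- \frac{50711}{39624}\right)^{2} = \frac{2571605521}{1570061376}$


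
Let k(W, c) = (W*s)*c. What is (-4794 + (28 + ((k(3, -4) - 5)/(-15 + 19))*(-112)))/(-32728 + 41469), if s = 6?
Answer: -2610/8741 ≈ -0.29859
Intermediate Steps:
k(W, c) = 6*W*c (k(W, c) = (W*6)*c = (6*W)*c = 6*W*c)
(-4794 + (28 + ((k(3, -4) - 5)/(-15 + 19))*(-112)))/(-32728 + 41469) = (-4794 + (28 + ((6*3*(-4) - 5)/(-15 + 19))*(-112)))/(-32728 + 41469) = (-4794 + (28 + ((-72 - 5)/4)*(-112)))/8741 = (-4794 + (28 - 77*1/4*(-112)))*(1/8741) = (-4794 + (28 - 77/4*(-112)))*(1/8741) = (-4794 + (28 + 2156))*(1/8741) = (-4794 + 2184)*(1/8741) = -2610*1/8741 = -2610/8741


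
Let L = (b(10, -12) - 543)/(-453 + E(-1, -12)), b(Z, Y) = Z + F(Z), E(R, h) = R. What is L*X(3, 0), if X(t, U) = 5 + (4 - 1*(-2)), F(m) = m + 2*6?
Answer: 5621/454 ≈ 12.381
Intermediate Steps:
F(m) = 12 + m (F(m) = m + 12 = 12 + m)
X(t, U) = 11 (X(t, U) = 5 + (4 + 2) = 5 + 6 = 11)
b(Z, Y) = 12 + 2*Z (b(Z, Y) = Z + (12 + Z) = 12 + 2*Z)
L = 511/454 (L = ((12 + 2*10) - 543)/(-453 - 1) = ((12 + 20) - 543)/(-454) = (32 - 543)*(-1/454) = -511*(-1/454) = 511/454 ≈ 1.1256)
L*X(3, 0) = (511/454)*11 = 5621/454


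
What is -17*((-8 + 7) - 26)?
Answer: 459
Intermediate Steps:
-17*((-8 + 7) - 26) = -17*(-1 - 26) = -17*(-27) = 459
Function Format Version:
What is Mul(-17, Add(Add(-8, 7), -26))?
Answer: 459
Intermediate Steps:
Mul(-17, Add(Add(-8, 7), -26)) = Mul(-17, Add(-1, -26)) = Mul(-17, -27) = 459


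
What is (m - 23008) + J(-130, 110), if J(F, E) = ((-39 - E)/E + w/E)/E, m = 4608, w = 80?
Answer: -222640069/12100 ≈ -18400.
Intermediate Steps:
J(F, E) = (80/E + (-39 - E)/E)/E (J(F, E) = ((-39 - E)/E + 80/E)/E = (80/E + (-39 - E)/E)/E)
(m - 23008) + J(-130, 110) = (4608 - 23008) + (41 - 1*110)/110**2 = -18400 + (41 - 110)/12100 = -18400 + (1/12100)*(-69) = -18400 - 69/12100 = -222640069/12100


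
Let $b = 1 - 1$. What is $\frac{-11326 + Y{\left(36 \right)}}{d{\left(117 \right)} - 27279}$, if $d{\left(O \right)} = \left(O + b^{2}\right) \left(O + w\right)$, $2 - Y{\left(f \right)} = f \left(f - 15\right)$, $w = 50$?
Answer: $\frac{604}{387} \approx 1.5607$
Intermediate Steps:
$b = 0$
$Y{\left(f \right)} = 2 - f \left(-15 + f\right)$ ($Y{\left(f \right)} = 2 - f \left(f - 15\right) = 2 - f \left(-15 + f\right)$)
$d{\left(O \right)} = O \left(50 + O\right)$ ($d{\left(O \right)} = \left(O + 0^{2}\right) \left(O + 50\right) = \left(O + 0\right) \left(50 + O\right) = O \left(50 + O\right)$)
$\frac{-11326 + Y{\left(36 \right)}}{d{\left(117 \right)} - 27279} = \frac{-11326 + \left(2 - 36^{2} + 15 \cdot 36\right)}{117 \left(50 + 117\right) - 27279} = \frac{-11326 + \left(2 - 1296 + 540\right)}{117 \cdot 167 - 27279} = \frac{-11326 + \left(2 - 1296 + 540\right)}{19539 - 27279} = \frac{-11326 - 754}{-7740} = \left(-12080\right) \left(- \frac{1}{7740}\right) = \frac{604}{387}$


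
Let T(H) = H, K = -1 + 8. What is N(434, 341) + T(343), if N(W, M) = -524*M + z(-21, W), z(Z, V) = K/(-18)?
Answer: -3210145/18 ≈ -1.7834e+5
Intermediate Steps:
K = 7
z(Z, V) = -7/18 (z(Z, V) = 7/(-18) = 7*(-1/18) = -7/18)
N(W, M) = -7/18 - 524*M (N(W, M) = -524*M - 7/18 = -7/18 - 524*M)
N(434, 341) + T(343) = (-7/18 - 524*341) + 343 = (-7/18 - 178684) + 343 = -3216319/18 + 343 = -3210145/18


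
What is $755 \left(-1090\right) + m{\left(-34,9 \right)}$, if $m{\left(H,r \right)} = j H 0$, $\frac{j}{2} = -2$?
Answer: $-822950$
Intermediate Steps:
$j = -4$ ($j = 2 \left(-2\right) = -4$)
$m{\left(H,r \right)} = 0$ ($m{\left(H,r \right)} = - 4 H 0 = 0$)
$755 \left(-1090\right) + m{\left(-34,9 \right)} = 755 \left(-1090\right) + 0 = -822950 + 0 = -822950$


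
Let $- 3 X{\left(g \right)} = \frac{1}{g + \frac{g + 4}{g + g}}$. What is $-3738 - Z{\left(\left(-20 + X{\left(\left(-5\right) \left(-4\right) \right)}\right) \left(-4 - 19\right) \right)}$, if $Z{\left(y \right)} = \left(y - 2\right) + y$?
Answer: $- \frac{1438934}{309} \approx -4656.7$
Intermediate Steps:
$X{\left(g \right)} = - \frac{1}{3 \left(g + \frac{4 + g}{2 g}\right)}$ ($X{\left(g \right)} = - \frac{1}{3 \left(g + \frac{g + 4}{g + g}\right)} = - \frac{1}{3 \left(g + \frac{4 + g}{2 g}\right)}$)
$Z{\left(y \right)} = -2 + 2 y$ ($Z{\left(y \right)} = \left(-2 + y\right) + y = -2 + 2 y$)
$-3738 - Z{\left(\left(-20 + X{\left(\left(-5\right) \left(-4\right) \right)}\right) \left(-4 - 19\right) \right)} = -3738 - \left(-2 + 2 \left(-20 - \frac{2 \left(\left(-5\right) \left(-4\right)\right)}{12 + 3 \left(\left(-5\right) \left(-4\right)\right) + 6 \left(\left(-5\right) \left(-4\right)\right)^{2}}\right) \left(-4 - 19\right)\right) = -3738 - \left(-2 + 2 \left(-20 - \frac{40}{12 + 3 \cdot 20 + 6 \cdot 20^{2}}\right) \left(-23\right)\right) = -3738 - \left(-2 + 2 \left(-20 - \frac{40}{12 + 60 + 6 \cdot 400}\right) \left(-23\right)\right) = -3738 - \left(-2 + 2 \left(-20 - \frac{40}{12 + 60 + 2400}\right) \left(-23\right)\right) = -3738 - \left(-2 + 2 \left(-20 - \frac{40}{2472}\right) \left(-23\right)\right) = -3738 - \left(-2 + 2 \left(-20 - 40 \cdot \frac{1}{2472}\right) \left(-23\right)\right) = -3738 - \left(-2 + 2 \left(-20 - \frac{5}{309}\right) \left(-23\right)\right) = -3738 - \left(-2 + 2 \left(\left(- \frac{6185}{309}\right) \left(-23\right)\right)\right) = -3738 - \left(-2 + 2 \cdot \frac{142255}{309}\right) = -3738 - \left(-2 + \frac{284510}{309}\right) = -3738 - \frac{283892}{309} = - \frac{1438934}{309}$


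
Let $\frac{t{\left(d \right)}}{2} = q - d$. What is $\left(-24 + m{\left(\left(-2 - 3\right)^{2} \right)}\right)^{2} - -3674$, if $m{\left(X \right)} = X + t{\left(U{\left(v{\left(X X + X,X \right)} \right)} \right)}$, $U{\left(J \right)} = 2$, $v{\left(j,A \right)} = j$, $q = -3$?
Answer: $3755$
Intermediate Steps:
$t{\left(d \right)} = -6 - 2 d$ ($t{\left(d \right)} = 2 \left(-3 - d\right) = -6 - 2 d$)
$m{\left(X \right)} = -10 + X$ ($m{\left(X \right)} = X - 10 = -10 + X$)
$\left(-24 + m{\left(\left(-2 - 3\right)^{2} \right)}\right)^{2} - -3674 = \left(-24 - \left(10 - \left(-2 - 3\right)^{2}\right)\right)^{2} - -3674 = \left(-24 - \left(10 - \left(-2 - 3\right)^{2}\right)\right)^{2} + 3674 = \left(-24 - \left(10 - \left(-5\right)^{2}\right)\right)^{2} + 3674 = \left(-24 + \left(-10 + 25\right)\right)^{2} + 3674 = \left(-24 + 15\right)^{2} + 3674 = \left(-9\right)^{2} + 3674 = 81 + 3674 = 3755$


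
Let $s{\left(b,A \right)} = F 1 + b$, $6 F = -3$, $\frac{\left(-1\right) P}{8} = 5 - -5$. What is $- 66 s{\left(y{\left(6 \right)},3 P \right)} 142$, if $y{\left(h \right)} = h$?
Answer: $-51546$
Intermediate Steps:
$P = -80$ ($P = - 8 \left(5 - -5\right) = - 8 \left(5 + 5\right) = \left(-8\right) 10 = -80$)
$F = - \frac{1}{2}$ ($F = \frac{1}{6} \left(-3\right) = - \frac{1}{2} \approx -0.5$)
$s{\left(b,A \right)} = - \frac{1}{2} + b$ ($s{\left(b,A \right)} = \left(- \frac{1}{2}\right) 1 + b = - \frac{1}{2} + b$)
$- 66 s{\left(y{\left(6 \right)},3 P \right)} 142 = - 66 \left(- \frac{1}{2} + 6\right) 142 = \left(-66\right) \frac{11}{2} \cdot 142 = \left(-363\right) 142 = -51546$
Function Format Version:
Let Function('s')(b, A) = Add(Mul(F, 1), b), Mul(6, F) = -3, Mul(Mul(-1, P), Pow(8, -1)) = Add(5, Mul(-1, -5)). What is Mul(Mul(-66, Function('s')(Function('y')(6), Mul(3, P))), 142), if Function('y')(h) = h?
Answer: -51546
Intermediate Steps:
P = -80 (P = Mul(-8, Add(5, Mul(-1, -5))) = Mul(-8, Add(5, 5)) = Mul(-8, 10) = -80)
F = Rational(-1, 2) (F = Mul(Rational(1, 6), -3) = Rational(-1, 2) ≈ -0.50000)
Function('s')(b, A) = Add(Rational(-1, 2), b) (Function('s')(b, A) = Add(Mul(Rational(-1, 2), 1), b) = Add(Rational(-1, 2), b))
Mul(Mul(-66, Function('s')(Function('y')(6), Mul(3, P))), 142) = Mul(Mul(-66, Add(Rational(-1, 2), 6)), 142) = Mul(Mul(-66, Rational(11, 2)), 142) = Mul(-363, 142) = -51546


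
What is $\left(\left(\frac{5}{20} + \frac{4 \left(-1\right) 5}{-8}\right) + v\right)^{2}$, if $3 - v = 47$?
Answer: $\frac{27225}{16} \approx 1701.6$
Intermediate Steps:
$v = -44$ ($v = 3 - 47 = -44$)
$\left(\left(\frac{5}{20} + \frac{4 \left(-1\right) 5}{-8}\right) + v\right)^{2} = \left(\left(\frac{5}{20} + \frac{4 \left(-1\right) 5}{-8}\right) - 44\right)^{2} = \left(\left(5 \cdot \frac{1}{20} + \left(-4\right) 5 \left(- \frac{1}{8}\right)\right) - 44\right)^{2} = \left(\left(\frac{1}{4} - - \frac{5}{2}\right) - 44\right)^{2} = \left(\left(\frac{1}{4} + \frac{5}{2}\right) - 44\right)^{2} = \left(\frac{11}{4} - 44\right)^{2} = \left(- \frac{165}{4}\right)^{2} = \frac{27225}{16}$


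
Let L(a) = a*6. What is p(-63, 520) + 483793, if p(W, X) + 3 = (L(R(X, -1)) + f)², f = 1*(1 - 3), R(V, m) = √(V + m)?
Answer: 502478 - 24*√519 ≈ 5.0193e+5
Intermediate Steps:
L(a) = 6*a
f = -2 (f = 1*(-2) = -2)
p(W, X) = -3 + (-2 + 6*√(-1 + X))² (p(W, X) = -3 + (6*√(X - 1) - 2)² = -3 + (6*√(-1 + X) - 2)² = -3 + (-2 + 6*√(-1 + X))²)
p(-63, 520) + 483793 = (-35 - 24*√(-1 + 520) + 36*520) + 483793 = (-35 - 24*√519 + 18720) + 483793 = (18685 - 24*√519) + 483793 = 502478 - 24*√519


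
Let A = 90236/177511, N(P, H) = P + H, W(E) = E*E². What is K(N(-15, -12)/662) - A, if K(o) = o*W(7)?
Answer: -1703665603/117512282 ≈ -14.498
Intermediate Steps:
W(E) = E³
N(P, H) = H + P
A = 90236/177511 (A = 90236*(1/177511) = 90236/177511 ≈ 0.50834)
K(o) = 343*o (K(o) = o*7³ = o*343 = 343*o)
K(N(-15, -12)/662) - A = 343*((-12 - 15)/662) - 1*90236/177511 = 343*(-27*1/662) - 90236/177511 = 343*(-27/662) - 90236/177511 = -9261/662 - 90236/177511 = -1703665603/117512282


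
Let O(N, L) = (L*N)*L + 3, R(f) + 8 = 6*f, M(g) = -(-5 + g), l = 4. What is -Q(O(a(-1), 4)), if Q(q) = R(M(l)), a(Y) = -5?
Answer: 2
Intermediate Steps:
M(g) = 5 - g
R(f) = -8 + 6*f
O(N, L) = 3 + N*L² (O(N, L) = N*L² + 3 = 3 + N*L²)
Q(q) = -2 (Q(q) = -8 + 6*(5 - 1*4) = -8 + 6*(5 - 4) = -8 + 6*1 = -8 + 6 = -2)
-Q(O(a(-1), 4)) = -1*(-2) = 2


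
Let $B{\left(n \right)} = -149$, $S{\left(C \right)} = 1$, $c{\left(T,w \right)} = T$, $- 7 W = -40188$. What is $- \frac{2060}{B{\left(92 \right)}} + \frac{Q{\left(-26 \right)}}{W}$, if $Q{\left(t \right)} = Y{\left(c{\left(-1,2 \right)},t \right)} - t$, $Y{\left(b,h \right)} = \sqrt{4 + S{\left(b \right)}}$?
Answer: $\frac{41407199}{2994006} + \frac{7 \sqrt{5}}{40188} \approx 13.83$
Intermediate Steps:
$W = \frac{40188}{7}$ ($W = \left(- \frac{1}{7}\right) \left(-40188\right) = \frac{40188}{7} \approx 5741.1$)
$Y{\left(b,h \right)} = \sqrt{5}$ ($Y{\left(b,h \right)} = \sqrt{4 + 1} = \sqrt{5}$)
$Q{\left(t \right)} = \sqrt{5} - t$
$- \frac{2060}{B{\left(92 \right)}} + \frac{Q{\left(-26 \right)}}{W} = - \frac{2060}{-149} + \frac{\sqrt{5} - -26}{\frac{40188}{7}} = \left(-2060\right) \left(- \frac{1}{149}\right) + \left(\sqrt{5} + 26\right) \frac{7}{40188} = \frac{2060}{149} + \left(26 + \sqrt{5}\right) \frac{7}{40188} = \frac{2060}{149} + \left(\frac{91}{20094} + \frac{7 \sqrt{5}}{40188}\right) = \frac{41407199}{2994006} + \frac{7 \sqrt{5}}{40188}$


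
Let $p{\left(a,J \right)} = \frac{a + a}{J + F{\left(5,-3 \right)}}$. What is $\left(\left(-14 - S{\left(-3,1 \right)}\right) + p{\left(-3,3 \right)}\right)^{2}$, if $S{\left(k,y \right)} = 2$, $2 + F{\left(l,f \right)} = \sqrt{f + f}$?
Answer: $\frac{4 \left(176 \sqrt{6} + 263 i\right)}{2 \sqrt{6} + 5 i} \approx 279.75 - 70.785 i$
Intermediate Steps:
$F{\left(l,f \right)} = -2 + \sqrt{2} \sqrt{f}$ ($F{\left(l,f \right)} = -2 + \sqrt{f + f} = -2 + \sqrt{2 f} = -2 + \sqrt{2} \sqrt{f}$)
$p{\left(a,J \right)} = \frac{2 a}{-2 + J + i \sqrt{6}}$ ($p{\left(a,J \right)} = \frac{a + a}{J - \left(2 - \sqrt{2} \sqrt{-3}\right)} = \frac{2 a}{J - \left(2 - \sqrt{2} i \sqrt{3}\right)} = \frac{2 a}{J - \left(2 - i \sqrt{6}\right)} = \frac{2 a}{-2 + J + i \sqrt{6}}$)
$\left(\left(-14 - S{\left(-3,1 \right)}\right) + p{\left(-3,3 \right)}\right)^{2} = \left(\left(-14 - 2\right) + 2 \left(-3\right) \frac{1}{-2 + 3 + i \sqrt{6}}\right)^{2} = \left(\left(-14 - 2\right) + 2 \left(-3\right) \frac{1}{1 + i \sqrt{6}}\right)^{2} = \left(-16 - \frac{6}{1 + i \sqrt{6}}\right)^{2}$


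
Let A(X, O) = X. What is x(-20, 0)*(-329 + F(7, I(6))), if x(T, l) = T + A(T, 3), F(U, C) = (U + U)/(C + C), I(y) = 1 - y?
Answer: 13216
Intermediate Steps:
F(U, C) = U/C (F(U, C) = (2*U)/((2*C)) = (2*U)*(1/(2*C)) = U/C)
x(T, l) = 2*T (x(T, l) = T + T = 2*T)
x(-20, 0)*(-329 + F(7, I(6))) = (2*(-20))*(-329 + 7/(1 - 1*6)) = -40*(-329 + 7/(1 - 6)) = -40*(-329 + 7/(-5)) = -40*(-329 + 7*(-1/5)) = -40*(-329 - 7/5) = -40*(-1652/5) = 13216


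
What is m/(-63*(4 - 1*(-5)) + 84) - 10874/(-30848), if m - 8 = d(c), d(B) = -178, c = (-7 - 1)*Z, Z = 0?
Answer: 5248151/7449792 ≈ 0.70447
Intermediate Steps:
c = 0 (c = (-7 - 1)*0 = -8*0 = 0)
m = -170 (m = 8 - 178 = -170)
m/(-63*(4 - 1*(-5)) + 84) - 10874/(-30848) = -170/(-63*(4 - 1*(-5)) + 84) - 10874/(-30848) = -170/(-63*(4 + 5) + 84) - 10874*(-1/30848) = -170/(-63*9 + 84) + 5437/15424 = -170/(-567 + 84) + 5437/15424 = -170/(-483) + 5437/15424 = -170*(-1/483) + 5437/15424 = 170/483 + 5437/15424 = 5248151/7449792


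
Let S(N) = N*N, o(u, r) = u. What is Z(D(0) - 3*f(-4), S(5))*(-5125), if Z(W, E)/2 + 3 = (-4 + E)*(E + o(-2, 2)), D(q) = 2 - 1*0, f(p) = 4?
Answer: -4920000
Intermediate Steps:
S(N) = N²
D(q) = 2 (D(q) = 2 + 0 = 2)
Z(W, E) = -6 + 2*(-4 + E)*(-2 + E) (Z(W, E) = -6 + 2*((-4 + E)*(E - 2)) = -6 + 2*((-4 + E)*(-2 + E)) = -6 + 2*(-4 + E)*(-2 + E))
Z(D(0) - 3*f(-4), S(5))*(-5125) = (10 - 12*5² + 2*(5²)²)*(-5125) = (10 - 12*25 + 2*25²)*(-5125) = (10 - 300 + 2*625)*(-5125) = (10 - 300 + 1250)*(-5125) = 960*(-5125) = -4920000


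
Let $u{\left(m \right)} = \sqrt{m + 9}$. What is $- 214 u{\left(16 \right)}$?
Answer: $-1070$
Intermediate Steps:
$u{\left(m \right)} = \sqrt{9 + m}$
$- 214 u{\left(16 \right)} = - 214 \sqrt{9 + 16} = - 214 \sqrt{25} = \left(-214\right) 5 = -1070$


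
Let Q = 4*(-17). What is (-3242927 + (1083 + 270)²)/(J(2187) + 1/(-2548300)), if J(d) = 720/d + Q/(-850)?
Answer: -874559420134200/253402709 ≈ -3.4513e+6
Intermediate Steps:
Q = -68
J(d) = 2/25 + 720/d (J(d) = 720/d - 68/(-850) = 720/d - 68*(-1/850) = 720/d + 2/25 = 2/25 + 720/d)
(-3242927 + (1083 + 270)²)/(J(2187) + 1/(-2548300)) = (-3242927 + (1083 + 270)²)/((2/25 + 720/2187) + 1/(-2548300)) = (-3242927 + 1353²)/((2/25 + 720*(1/2187)) - 1/2548300) = (-3242927 + 1830609)/((2/25 + 80/243) - 1/2548300) = -1412318/(2486/6075 - 1/2548300) = -1412318/253402709/619236900 = -1412318*619236900/253402709 = -874559420134200/253402709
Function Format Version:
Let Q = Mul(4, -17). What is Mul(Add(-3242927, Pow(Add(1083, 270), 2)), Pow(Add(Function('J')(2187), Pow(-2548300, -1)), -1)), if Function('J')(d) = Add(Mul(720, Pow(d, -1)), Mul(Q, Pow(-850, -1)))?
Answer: Rational(-874559420134200, 253402709) ≈ -3.4513e+6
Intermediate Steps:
Q = -68
Function('J')(d) = Add(Rational(2, 25), Mul(720, Pow(d, -1))) (Function('J')(d) = Add(Mul(720, Pow(d, -1)), Mul(-68, Pow(-850, -1))) = Add(Mul(720, Pow(d, -1)), Mul(-68, Rational(-1, 850))) = Add(Mul(720, Pow(d, -1)), Rational(2, 25)) = Add(Rational(2, 25), Mul(720, Pow(d, -1))))
Mul(Add(-3242927, Pow(Add(1083, 270), 2)), Pow(Add(Function('J')(2187), Pow(-2548300, -1)), -1)) = Mul(Add(-3242927, Pow(Add(1083, 270), 2)), Pow(Add(Add(Rational(2, 25), Mul(720, Pow(2187, -1))), Pow(-2548300, -1)), -1)) = Mul(Add(-3242927, Pow(1353, 2)), Pow(Add(Add(Rational(2, 25), Mul(720, Rational(1, 2187))), Rational(-1, 2548300)), -1)) = Mul(Add(-3242927, 1830609), Pow(Add(Add(Rational(2, 25), Rational(80, 243)), Rational(-1, 2548300)), -1)) = Mul(-1412318, Pow(Add(Rational(2486, 6075), Rational(-1, 2548300)), -1)) = Mul(-1412318, Pow(Rational(253402709, 619236900), -1)) = Mul(-1412318, Rational(619236900, 253402709)) = Rational(-874559420134200, 253402709)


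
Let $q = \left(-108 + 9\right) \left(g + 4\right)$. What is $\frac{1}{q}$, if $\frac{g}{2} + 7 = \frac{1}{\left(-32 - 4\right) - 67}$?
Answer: $\frac{103}{102168} \approx 0.0010081$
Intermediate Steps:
$g = - \frac{1444}{103}$ ($g = -14 + \frac{2}{\left(-32 - 4\right) - 67} = -14 + \frac{2}{-36 - 67} = -14 + \frac{2}{-103} = -14 + 2 \left(- \frac{1}{103}\right) = -14 - \frac{2}{103} = - \frac{1444}{103} \approx -14.019$)
$q = \frac{102168}{103}$ ($q = \left(-108 + 9\right) \left(- \frac{1444}{103} + 4\right) = \left(-99\right) \left(- \frac{1032}{103}\right) = \frac{102168}{103} \approx 991.92$)
$\frac{1}{q} = \frac{1}{\frac{102168}{103}} = \frac{103}{102168}$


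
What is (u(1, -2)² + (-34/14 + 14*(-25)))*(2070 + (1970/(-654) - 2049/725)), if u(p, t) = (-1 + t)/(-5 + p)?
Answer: -9642615834359/13276200 ≈ -7.2631e+5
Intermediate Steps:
u(p, t) = (-1 + t)/(-5 + p)
(u(1, -2)² + (-34/14 + 14*(-25)))*(2070 + (1970/(-654) - 2049/725)) = (((-1 - 2)/(-5 + 1))² + (-34/14 + 14*(-25)))*(2070 + (1970/(-654) - 2049/725)) = ((-3/(-4))² + (-34*1/14 - 350))*(2070 + (1970*(-1/654) - 2049*1/725)) = ((-¼*(-3))² + (-17/7 - 350))*(2070 + (-985/327 - 2049/725)) = ((¾)² - 2467/7)*(2070 - 1384148/237075) = (9/16 - 2467/7)*(489361102/237075) = -39409/112*489361102/237075 = -9642615834359/13276200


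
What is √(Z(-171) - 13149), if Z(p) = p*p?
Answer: 6*√447 ≈ 126.85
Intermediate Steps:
Z(p) = p²
√(Z(-171) - 13149) = √((-171)² - 13149) = √(29241 - 13149) = √16092 = 6*√447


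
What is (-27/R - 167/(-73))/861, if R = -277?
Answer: 6890/2487183 ≈ 0.0027702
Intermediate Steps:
(-27/R - 167/(-73))/861 = (-27/(-277) - 167/(-73))/861 = (-27*(-1/277) - 167*(-1/73))*(1/861) = (27/277 + 167/73)*(1/861) = (48230/20221)*(1/861) = 6890/2487183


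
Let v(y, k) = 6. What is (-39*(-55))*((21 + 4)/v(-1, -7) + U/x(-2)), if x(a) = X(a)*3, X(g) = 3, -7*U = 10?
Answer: 361075/42 ≈ 8597.0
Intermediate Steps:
U = -10/7 (U = -1/7*10 = -10/7 ≈ -1.4286)
x(a) = 9 (x(a) = 3*3 = 9)
(-39*(-55))*((21 + 4)/v(-1, -7) + U/x(-2)) = (-39*(-55))*((21 + 4)/6 - 10/7/9) = 2145*(25*(1/6) - 10/7*1/9) = 2145*(25/6 - 10/63) = 2145*(505/126) = 361075/42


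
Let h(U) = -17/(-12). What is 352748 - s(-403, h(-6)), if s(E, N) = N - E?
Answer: 4228123/12 ≈ 3.5234e+5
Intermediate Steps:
h(U) = 17/12 (h(U) = -17*(-1/12) = 17/12)
352748 - s(-403, h(-6)) = 352748 - (17/12 - 1*(-403)) = 352748 - (17/12 + 403) = 352748 - 1*4853/12 = 352748 - 4853/12 = 4228123/12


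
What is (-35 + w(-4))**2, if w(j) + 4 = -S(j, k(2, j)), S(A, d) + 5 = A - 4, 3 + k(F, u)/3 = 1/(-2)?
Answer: 676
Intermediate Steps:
k(F, u) = -21/2 (k(F, u) = -9 + 3/(-2) = -9 + 3*(-1/2) = -9 - 3/2 = -21/2)
S(A, d) = -9 + A (S(A, d) = -5 + (A - 4) = -5 + (-4 + A) = -9 + A)
w(j) = 5 - j (w(j) = -4 - (-9 + j) = -4 + (9 - j) = 5 - j)
(-35 + w(-4))**2 = (-35 + (5 - 1*(-4)))**2 = (-35 + (5 + 4))**2 = (-35 + 9)**2 = (-26)**2 = 676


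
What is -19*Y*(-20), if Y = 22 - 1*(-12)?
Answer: 12920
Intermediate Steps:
Y = 34 (Y = 22 + 12 = 34)
-19*Y*(-20) = -19*34*(-20) = -646*(-20) = 12920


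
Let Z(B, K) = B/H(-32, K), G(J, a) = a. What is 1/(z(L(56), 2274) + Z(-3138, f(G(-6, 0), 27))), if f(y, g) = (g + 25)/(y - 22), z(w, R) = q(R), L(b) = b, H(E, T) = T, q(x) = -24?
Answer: 13/16947 ≈ 0.00076710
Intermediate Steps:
z(w, R) = -24
f(y, g) = (25 + g)/(-22 + y)
Z(B, K) = B/K
1/(z(L(56), 2274) + Z(-3138, f(G(-6, 0), 27))) = 1/(-24 - 3138*(-22 + 0)/(25 + 27)) = 1/(-24 - 3138/(52/(-22))) = 1/(-24 - 3138/((-1/22*52))) = 1/(-24 - 3138/(-26/11)) = 1/(-24 - 3138*(-11/26)) = 1/(-24 + 17259/13) = 1/(16947/13) = 13/16947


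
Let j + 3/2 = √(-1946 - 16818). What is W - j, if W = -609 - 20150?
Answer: -41515/2 - 2*I*√4691 ≈ -20758.0 - 136.98*I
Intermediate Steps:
j = -3/2 + 2*I*√4691 (j = -3/2 + √(-1946 - 16818) = -3/2 + √(-18764) = -3/2 + 2*I*√4691 ≈ -1.5 + 136.98*I)
W = -20759
W - j = -20759 - (-3/2 + 2*I*√4691) = -20759 + (3/2 - 2*I*√4691) = -41515/2 - 2*I*√4691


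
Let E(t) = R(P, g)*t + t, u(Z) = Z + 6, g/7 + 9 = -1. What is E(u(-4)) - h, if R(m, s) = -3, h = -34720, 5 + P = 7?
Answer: 34716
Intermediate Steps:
P = 2 (P = -5 + 7 = 2)
g = -70 (g = -63 + 7*(-1) = -63 - 7 = -70)
u(Z) = 6 + Z
E(t) = -2*t (E(t) = -3*t + t = -2*t)
E(u(-4)) - h = -2*(6 - 4) - 1*(-34720) = -2*2 + 34720 = -4 + 34720 = 34716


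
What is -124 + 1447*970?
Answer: 1403466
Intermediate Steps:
-124 + 1447*970 = -124 + 1403590 = 1403466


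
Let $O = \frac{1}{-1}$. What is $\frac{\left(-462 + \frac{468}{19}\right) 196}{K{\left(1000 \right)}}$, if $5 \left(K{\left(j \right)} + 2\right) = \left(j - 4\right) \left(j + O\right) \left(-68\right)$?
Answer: $\frac{4071900}{642772679} \approx 0.0063349$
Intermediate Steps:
$O = -1$
$K{\left(j \right)} = -2 - \frac{68 \left(-1 + j\right) \left(-4 + j\right)}{5}$ ($K{\left(j \right)} = -2 + \frac{\left(j - 4\right) \left(j - 1\right) \left(-68\right)}{5} = -2 + \frac{\left(-4 + j\right) \left(-1 + j\right) \left(-68\right)}{5} = -2 + \frac{\left(-1 + j\right) \left(-4 + j\right) \left(-68\right)}{5} = -2 + \frac{\left(-68\right) \left(-1 + j\right) \left(-4 + j\right)}{5} = -2 - \frac{68 \left(-1 + j\right) \left(-4 + j\right)}{5}$)
$\frac{\left(-462 + \frac{468}{19}\right) 196}{K{\left(1000 \right)}} = \frac{\left(-462 + \frac{468}{19}\right) 196}{- \frac{282}{5} + 68 \cdot 1000 - \frac{68 \cdot 1000^{2}}{5}} = \frac{\left(-462 + 468 \cdot \frac{1}{19}\right) 196}{- \frac{282}{5} + 68000 - 13600000} = \frac{\left(-462 + \frac{468}{19}\right) 196}{- \frac{282}{5} + 68000 - 13600000} = \frac{\left(- \frac{8310}{19}\right) 196}{- \frac{67660282}{5}} = \left(- \frac{1628760}{19}\right) \left(- \frac{5}{67660282}\right) = \frac{4071900}{642772679}$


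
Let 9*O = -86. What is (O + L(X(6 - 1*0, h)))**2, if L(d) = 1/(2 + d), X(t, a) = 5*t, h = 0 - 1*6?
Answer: 7524049/82944 ≈ 90.712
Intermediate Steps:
O = -86/9 (O = (1/9)*(-86) = -86/9 ≈ -9.5556)
h = -6 (h = 0 - 6 = -6)
(O + L(X(6 - 1*0, h)))**2 = (-86/9 + 1/(2 + 5*(6 - 1*0)))**2 = (-86/9 + 1/(2 + 5*(6 + 0)))**2 = (-86/9 + 1/(2 + 5*6))**2 = (-86/9 + 1/(2 + 30))**2 = (-86/9 + 1/32)**2 = (-2743/288)**2 = 7524049/82944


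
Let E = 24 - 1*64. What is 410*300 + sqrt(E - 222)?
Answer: 123000 + I*sqrt(262) ≈ 1.23e+5 + 16.186*I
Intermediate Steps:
E = -40 (E = 24 - 64 = -40)
410*300 + sqrt(E - 222) = 410*300 + sqrt(-40 - 222) = 123000 + sqrt(-262) = 123000 + I*sqrt(262)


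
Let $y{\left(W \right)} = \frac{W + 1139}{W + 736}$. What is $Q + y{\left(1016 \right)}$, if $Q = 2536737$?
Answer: $\frac{4444365379}{1752} \approx 2.5367 \cdot 10^{6}$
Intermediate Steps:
$y{\left(W \right)} = \frac{1139 + W}{736 + W}$
$Q + y{\left(1016 \right)} = 2536737 + \frac{1139 + 1016}{736 + 1016} = 2536737 + \frac{1}{1752} \cdot 2155 = 2536737 + \frac{2155}{1752} = \frac{4444365379}{1752}$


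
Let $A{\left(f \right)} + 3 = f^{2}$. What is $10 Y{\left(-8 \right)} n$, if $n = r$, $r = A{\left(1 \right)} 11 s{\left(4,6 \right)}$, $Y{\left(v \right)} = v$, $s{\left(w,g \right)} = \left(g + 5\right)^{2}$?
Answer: $212960$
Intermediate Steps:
$s{\left(w,g \right)} = \left(5 + g\right)^{2}$
$A{\left(f \right)} = -3 + f^{2}$
$r = -2662$ ($r = \left(-3 + 1^{2}\right) 11 \left(5 + 6\right)^{2} = \left(-3 + 1\right) 11 \cdot 11^{2} = \left(-2\right) 11 \cdot 121 = \left(-22\right) 121 = -2662$)
$n = -2662$
$10 Y{\left(-8 \right)} n = 10 \left(-8\right) \left(-2662\right) = \left(-80\right) \left(-2662\right) = 212960$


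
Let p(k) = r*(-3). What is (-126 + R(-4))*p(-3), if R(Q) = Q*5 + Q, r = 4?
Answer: 1800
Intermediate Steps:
p(k) = -12 (p(k) = 4*(-3) = -12)
R(Q) = 6*Q (R(Q) = 5*Q + Q = 6*Q)
(-126 + R(-4))*p(-3) = (-126 + 6*(-4))*(-12) = (-126 - 24)*(-12) = -150*(-12) = 1800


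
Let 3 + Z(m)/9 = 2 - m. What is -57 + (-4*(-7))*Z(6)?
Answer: -1821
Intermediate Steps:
Z(m) = -9 - 9*m (Z(m) = -27 + 9*(2 - m) = -27 + (18 - 9*m) = -9 - 9*m)
-57 + (-4*(-7))*Z(6) = -57 + (-4*(-7))*(-9 - 9*6) = -57 + 28*(-9 - 54) = -57 + 28*(-63) = -57 - 1764 = -1821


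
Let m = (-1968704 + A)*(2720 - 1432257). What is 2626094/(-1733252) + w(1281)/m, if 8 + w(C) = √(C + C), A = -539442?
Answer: -1950254190742193/1287190015516318 + √2562/3585487508402 ≈ -1.5151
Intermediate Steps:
m = 3585487508402 (m = (-1968704 - 539442)*(2720 - 1432257) = -2508146*(-1429537) = 3585487508402)
w(C) = -8 + √2*√C (w(C) = -8 + √(C + C) = -8 + √(2*C) = -8 + √2*√C)
2626094/(-1733252) + w(1281)/m = 2626094/(-1733252) + (-8 + √2*√1281)/3585487508402 = 2626094*(-1/1733252) + (-8 + √2562)*(1/3585487508402) = -1313047/866626 + (-4/1792743754201 + √2562/3585487508402) = -1950254190742193/1287190015516318 + √2562/3585487508402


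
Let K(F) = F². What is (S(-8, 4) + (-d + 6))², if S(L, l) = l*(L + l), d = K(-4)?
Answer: 676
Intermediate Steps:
d = 16 (d = (-4)² = 16)
(S(-8, 4) + (-d + 6))² = (4*(-8 + 4) + (-1*16 + 6))² = (4*(-4) + (-16 + 6))² = (-16 - 10)² = (-26)² = 676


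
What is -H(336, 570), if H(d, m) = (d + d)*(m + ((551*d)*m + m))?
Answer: -70915259520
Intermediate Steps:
H(d, m) = 2*d*(2*m + 551*d*m) (H(d, m) = (2*d)*(m + (551*d*m + m)) = (2*d)*(m + (m + 551*d*m)) = (2*d)*(2*m + 551*d*m) = 2*d*(2*m + 551*d*m))
-H(336, 570) = -2*336*570*(2 + 551*336) = -2*336*570*(2 + 185136) = -2*336*570*185138 = -1*70915259520 = -70915259520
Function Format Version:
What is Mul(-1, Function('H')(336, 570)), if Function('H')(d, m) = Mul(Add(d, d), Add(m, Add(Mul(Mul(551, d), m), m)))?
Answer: -70915259520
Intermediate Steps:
Function('H')(d, m) = Mul(2, d, Add(Mul(2, m), Mul(551, d, m))) (Function('H')(d, m) = Mul(Mul(2, d), Add(m, Add(Mul(551, d, m), m))) = Mul(Mul(2, d), Add(m, Add(m, Mul(551, d, m)))) = Mul(Mul(2, d), Add(Mul(2, m), Mul(551, d, m))) = Mul(2, d, Add(Mul(2, m), Mul(551, d, m))))
Mul(-1, Function('H')(336, 570)) = Mul(-1, Mul(2, 336, 570, Add(2, Mul(551, 336)))) = Mul(-1, Mul(2, 336, 570, Add(2, 185136))) = Mul(-1, Mul(2, 336, 570, 185138)) = Mul(-1, 70915259520) = -70915259520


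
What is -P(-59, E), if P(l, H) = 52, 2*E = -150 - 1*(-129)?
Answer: -52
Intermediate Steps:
E = -21/2 (E = (-150 - 1*(-129))/2 = (-150 + 129)/2 = (1/2)*(-21) = -21/2 ≈ -10.500)
-P(-59, E) = -1*52 = -52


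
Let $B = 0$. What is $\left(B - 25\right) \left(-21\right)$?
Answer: $525$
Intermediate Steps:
$\left(B - 25\right) \left(-21\right) = \left(0 - 25\right) \left(-21\right) = \left(-25\right) \left(-21\right) = 525$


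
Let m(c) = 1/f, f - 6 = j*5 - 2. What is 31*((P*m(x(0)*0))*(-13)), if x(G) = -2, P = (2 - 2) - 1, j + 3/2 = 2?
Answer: 62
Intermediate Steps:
j = 1/2 (j = -3/2 + 2 = 1/2 ≈ 0.50000)
P = -1 (P = 0 - 1 = -1)
f = 13/2 (f = 6 + ((1/2)*5 - 2) = 6 + (5/2 - 2) = 6 + 1/2 = 13/2 ≈ 6.5000)
m(c) = 2/13 (m(c) = 1/(13/2) = 2/13)
31*((P*m(x(0)*0))*(-13)) = 31*(-1*2/13*(-13)) = 31*(-2/13*(-13)) = 31*2 = 62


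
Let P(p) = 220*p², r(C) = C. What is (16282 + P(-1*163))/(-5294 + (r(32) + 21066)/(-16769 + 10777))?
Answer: -2508705736/2267339 ≈ -1106.5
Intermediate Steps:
(16282 + P(-1*163))/(-5294 + (r(32) + 21066)/(-16769 + 10777)) = (16282 + 220*(-1*163)²)/(-5294 + (32 + 21066)/(-16769 + 10777)) = (16282 + 220*(-163)²)/(-5294 + 21098/(-5992)) = (16282 + 220*26569)/(-5294 + 21098*(-1/5992)) = (16282 + 5845180)/(-5294 - 1507/428) = 5861462/(-2267339/428) = 5861462*(-428/2267339) = -2508705736/2267339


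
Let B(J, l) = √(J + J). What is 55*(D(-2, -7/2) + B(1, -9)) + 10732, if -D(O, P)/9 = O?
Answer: 11722 + 55*√2 ≈ 11800.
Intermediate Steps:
B(J, l) = √2*√J (B(J, l) = √(2*J) = √2*√J)
D(O, P) = -9*O
55*(D(-2, -7/2) + B(1, -9)) + 10732 = 55*(-9*(-2) + √2*√1) + 10732 = 55*(18 + √2*1) + 10732 = 55*(18 + √2) + 10732 = (990 + 55*√2) + 10732 = 11722 + 55*√2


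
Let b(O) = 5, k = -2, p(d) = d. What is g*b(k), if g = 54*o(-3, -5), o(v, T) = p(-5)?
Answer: -1350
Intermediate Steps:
o(v, T) = -5
g = -270 (g = 54*(-5) = -270)
g*b(k) = -270*5 = -1350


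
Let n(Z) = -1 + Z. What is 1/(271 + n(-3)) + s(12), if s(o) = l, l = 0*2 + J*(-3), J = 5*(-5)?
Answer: 20026/267 ≈ 75.004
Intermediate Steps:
J = -25
l = 75 (l = 0*2 - 25*(-3) = 0 + 75 = 75)
s(o) = 75
1/(271 + n(-3)) + s(12) = 1/(271 + (-1 - 3)) + 75 = 1/(271 - 4) + 75 = 1/267 + 75 = 20026/267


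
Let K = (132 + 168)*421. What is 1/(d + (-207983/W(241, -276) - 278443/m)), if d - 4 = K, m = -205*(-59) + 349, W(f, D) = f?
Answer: 732/91806433 ≈ 7.9733e-6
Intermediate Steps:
m = 12444 (m = 12095 + 349 = 12444)
K = 126300 (K = 300*421 = 126300)
d = 126304 (d = 4 + 126300 = 126304)
1/(d + (-207983/W(241, -276) - 278443/m)) = 1/(126304 + (-207983/241 - 278443/12444)) = 1/(126304 + (-207983*1/241 - 278443*1/12444)) = 1/(126304 + (-863 - 16379/732)) = 1/(126304 - 648095/732) = 1/(91806433/732) = 732/91806433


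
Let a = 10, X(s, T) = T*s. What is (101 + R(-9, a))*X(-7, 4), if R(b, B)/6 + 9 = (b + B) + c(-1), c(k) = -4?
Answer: -812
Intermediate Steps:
R(b, B) = -78 + 6*B + 6*b (R(b, B) = -54 + 6*((b + B) - 4) = -54 + 6*((B + b) - 4) = -54 + 6*(-4 + B + b) = -54 + (-24 + 6*B + 6*b) = -78 + 6*B + 6*b)
(101 + R(-9, a))*X(-7, 4) = (101 + (-78 + 6*10 + 6*(-9)))*(4*(-7)) = (101 + (-78 + 60 - 54))*(-28) = (101 - 72)*(-28) = 29*(-28) = -812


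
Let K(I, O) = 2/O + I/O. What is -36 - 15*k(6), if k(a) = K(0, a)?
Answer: -41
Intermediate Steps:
k(a) = 2/a (k(a) = (2 + 0)/a = 2/a)
-36 - 15*k(6) = -36 - 30/6 = -36 - 15*⅓ = -36 - 5 = -41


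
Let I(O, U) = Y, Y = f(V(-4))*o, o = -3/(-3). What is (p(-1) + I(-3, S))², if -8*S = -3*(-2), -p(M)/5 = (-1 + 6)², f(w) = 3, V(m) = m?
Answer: 14884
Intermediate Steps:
o = 1 (o = -3*(-⅓) = 1)
p(M) = -125 (p(M) = -5*(-1 + 6)² = -5*5² = -5*25 = -125)
S = -¾ (S = -(-3)*(-2)/8 = -⅛*6 = -¾ ≈ -0.75000)
Y = 3 (Y = 3*1 = 3)
I(O, U) = 3
(p(-1) + I(-3, S))² = (-125 + 3)² = (-122)² = 14884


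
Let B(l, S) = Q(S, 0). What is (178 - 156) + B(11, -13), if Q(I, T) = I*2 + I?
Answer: -17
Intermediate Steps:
Q(I, T) = 3*I (Q(I, T) = 2*I + I = 3*I)
B(l, S) = 3*S
(178 - 156) + B(11, -13) = (178 - 156) + 3*(-13) = 22 - 39 = -17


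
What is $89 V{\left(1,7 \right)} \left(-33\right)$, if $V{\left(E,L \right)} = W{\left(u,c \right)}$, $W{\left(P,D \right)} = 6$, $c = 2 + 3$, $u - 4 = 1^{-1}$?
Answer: $-17622$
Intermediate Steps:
$u = 5$ ($u = 4 + 1^{-1} = 4 + 1 = 5$)
$c = 5$
$V{\left(E,L \right)} = 6$
$89 V{\left(1,7 \right)} \left(-33\right) = 89 \cdot 6 \left(-33\right) = 534 \left(-33\right) = -17622$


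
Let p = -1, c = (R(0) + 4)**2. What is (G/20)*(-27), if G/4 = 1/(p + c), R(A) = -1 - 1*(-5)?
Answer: -3/35 ≈ -0.085714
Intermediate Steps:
R(A) = 4 (R(A) = -1 + 5 = 4)
c = 64 (c = (4 + 4)**2 = 8**2 = 64)
G = 4/63 (G = 4/(-1 + 64) = 4/63 ≈ 0.063492)
(G/20)*(-27) = ((4/63)/20)*(-27) = ((1/20)*(4/63))*(-27) = (1/315)*(-27) = -3/35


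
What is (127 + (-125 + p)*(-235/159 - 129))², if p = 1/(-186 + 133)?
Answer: 19191454428900625/71014329 ≈ 2.7025e+8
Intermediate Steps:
p = -1/53 (p = 1/(-53) = -1/53 ≈ -0.018868)
(127 + (-125 + p)*(-235/159 - 129))² = (127 + (-125 - 1/53)*(-235/159 - 129))² = (127 - 6626*(-235*1/159 - 129)/53)² = (127 - 6626*(-235/159 - 129)/53)² = (127 - 6626/53*(-20746/159))² = (127 + 137462996/8427)² = (138533225/8427)² = 19191454428900625/71014329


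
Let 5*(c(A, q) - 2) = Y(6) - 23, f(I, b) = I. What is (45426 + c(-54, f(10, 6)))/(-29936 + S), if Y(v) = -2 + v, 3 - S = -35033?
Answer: 75707/8500 ≈ 8.9067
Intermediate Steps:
S = 35036 (S = 3 - 1*(-35033) = 3 + 35033 = 35036)
c(A, q) = -9/5 (c(A, q) = 2 + ((-2 + 6) - 23)/5 = 2 + (4 - 23)/5 = 2 + (⅕)*(-19) = 2 - 19/5 = -9/5)
(45426 + c(-54, f(10, 6)))/(-29936 + S) = (45426 - 9/5)/(-29936 + 35036) = (227121/5)/5100 = (227121/5)*(1/5100) = 75707/8500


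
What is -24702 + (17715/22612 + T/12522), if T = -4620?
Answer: -1165698549323/47191244 ≈ -24702.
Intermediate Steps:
-24702 + (17715/22612 + T/12522) = -24702 + (17715/22612 - 4620/12522) = -24702 + (17715*(1/22612) - 4620*1/12522) = -24702 + (17715/22612 - 770/2087) = -24702 + 19559965/47191244 = -1165698549323/47191244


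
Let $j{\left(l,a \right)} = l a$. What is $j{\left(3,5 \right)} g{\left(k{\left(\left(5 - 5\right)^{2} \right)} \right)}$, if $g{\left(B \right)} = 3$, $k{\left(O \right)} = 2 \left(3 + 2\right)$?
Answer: $45$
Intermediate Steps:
$k{\left(O \right)} = 10$ ($k{\left(O \right)} = 2 \cdot 5 = 10$)
$j{\left(l,a \right)} = a l$
$j{\left(3,5 \right)} g{\left(k{\left(\left(5 - 5\right)^{2} \right)} \right)} = 5 \cdot 3 \cdot 3 = 15 \cdot 3 = 45$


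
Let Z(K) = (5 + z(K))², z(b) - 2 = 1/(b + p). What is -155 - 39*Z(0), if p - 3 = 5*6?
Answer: -755977/363 ≈ -2082.6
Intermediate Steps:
p = 33 (p = 3 + 5*6 = 3 + 30 = 33)
z(b) = 2 + 1/(33 + b) (z(b) = 2 + 1/(b + 33) = 2 + 1/(33 + b))
Z(K) = (5 + (67 + 2*K)/(33 + K))²
-155 - 39*Z(0) = -155 - 39*(232 + 7*0)²/(33 + 0)² = -155 - 39*(232 + 0)²/33² = -155 - 13*232²/363 = -155 - 13*53824/363 = -155 - 39*53824/1089 = -155 - 699712/363 = -755977/363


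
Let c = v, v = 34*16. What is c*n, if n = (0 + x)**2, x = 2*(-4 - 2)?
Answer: 78336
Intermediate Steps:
x = -12 (x = 2*(-6) = -12)
n = 144 (n = (0 - 12)**2 = (-12)**2 = 144)
v = 544
c = 544
c*n = 544*144 = 78336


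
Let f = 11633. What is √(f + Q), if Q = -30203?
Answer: I*√18570 ≈ 136.27*I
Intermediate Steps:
√(f + Q) = √(11633 - 30203) = √(-18570) = I*√18570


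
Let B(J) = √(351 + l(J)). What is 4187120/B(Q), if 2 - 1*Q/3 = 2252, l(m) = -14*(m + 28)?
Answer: 4187120*√94459/94459 ≈ 13624.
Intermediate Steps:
l(m) = -392 - 14*m (l(m) = -14*(28 + m) = -392 - 14*m)
Q = -6750 (Q = 6 - 3*2252 = 6 - 6756 = -6750)
B(J) = √(-41 - 14*J) (B(J) = √(351 + (-392 - 14*J)) = √(-41 - 14*J))
4187120/B(Q) = 4187120/(√(-41 - 14*(-6750))) = 4187120/(√(-41 + 94500)) = 4187120/(√94459) = 4187120*(√94459/94459) = 4187120*√94459/94459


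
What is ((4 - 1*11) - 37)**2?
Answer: 1936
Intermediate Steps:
((4 - 1*11) - 37)**2 = ((4 - 11) - 37)**2 = (-7 - 37)**2 = (-44)**2 = 1936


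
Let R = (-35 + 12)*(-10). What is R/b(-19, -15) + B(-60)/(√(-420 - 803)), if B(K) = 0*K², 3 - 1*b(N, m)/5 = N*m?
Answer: -23/141 ≈ -0.16312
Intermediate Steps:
b(N, m) = 15 - 5*N*m
R = 230 (R = -23*(-10) = 230)
B(K) = 0
R/b(-19, -15) + B(-60)/(√(-420 - 803)) = 230/(15 - 5*(-19)*(-15)) + 0/(√(-420 - 803)) = 230/(15 - 1425) + 0/(√(-1223)) = 230/(-1410) + 0/((I*√1223)) = 230*(-1/1410) + 0*(-I*√1223/1223) = -23/141 + 0 = -23/141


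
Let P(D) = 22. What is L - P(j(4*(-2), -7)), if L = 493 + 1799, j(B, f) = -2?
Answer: 2270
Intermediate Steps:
L = 2292
L - P(j(4*(-2), -7)) = 2292 - 1*22 = 2292 - 22 = 2270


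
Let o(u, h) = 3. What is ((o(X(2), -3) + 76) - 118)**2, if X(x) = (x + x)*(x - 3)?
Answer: 1521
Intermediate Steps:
X(x) = 2*x*(-3 + x) (X(x) = (2*x)*(-3 + x) = 2*x*(-3 + x))
((o(X(2), -3) + 76) - 118)**2 = ((3 + 76) - 118)**2 = (79 - 118)**2 = (-39)**2 = 1521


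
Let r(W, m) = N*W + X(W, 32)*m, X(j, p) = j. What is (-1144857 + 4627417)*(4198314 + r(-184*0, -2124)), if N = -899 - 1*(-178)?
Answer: 14620880403840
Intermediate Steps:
N = -721 (N = -899 + 178 = -721)
r(W, m) = -721*W + W*m
(-1144857 + 4627417)*(4198314 + r(-184*0, -2124)) = (-1144857 + 4627417)*(4198314 + (-184*0)*(-721 - 2124)) = 3482560*(4198314 + 0*(-2845)) = 3482560*(4198314 + 0) = 3482560*4198314 = 14620880403840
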